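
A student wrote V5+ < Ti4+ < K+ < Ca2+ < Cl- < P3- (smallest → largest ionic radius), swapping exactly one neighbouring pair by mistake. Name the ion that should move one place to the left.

Ca2+

The pair K+, Ca2+ is the wrong way round — Ca2+ and K+ share 18 electrons; the higher nuclear charge on Ca (Z=20) contracts it more, so Ca2+ < K+. All other adjacent pairs agree with periodic trends, so Ca2+ is the misplaced ion.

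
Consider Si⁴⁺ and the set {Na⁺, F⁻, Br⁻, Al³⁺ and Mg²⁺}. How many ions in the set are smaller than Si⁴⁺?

Work out protons and electrons: Si⁴⁺ has 10 e⁻ (Z=14), Al³⁺ has 10 e⁻ (Z=13), Mg²⁺ has 10 e⁻ (Z=12), Na⁺ has 10 e⁻ (Z=11), F⁻ has 10 e⁻ (Z=9), Br⁻ has 36 e⁻ (Z=35). Si⁴⁺ < Al³⁺ (both 10 e⁻, Z=14>13); Al³⁺ < Mg²⁺ (both 10 e⁻, Z=13>12); Mg²⁺ < Na⁺ (both 10 e⁻, Z=12>11); Na⁺ < F⁻ (both 10 e⁻, Z=11>9); F⁻ < Br⁻ (same group, period 2 vs 4).
Ordering all of them (including Si⁴⁺) by radius gives Si⁴⁺ < Al³⁺ < Mg²⁺ < Na⁺ < F⁻ < Br⁻. Count: 0.

0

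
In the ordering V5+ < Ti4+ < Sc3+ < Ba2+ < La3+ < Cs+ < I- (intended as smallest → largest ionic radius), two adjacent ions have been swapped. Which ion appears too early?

Ba2+

Check each adjacent pair. Ba2+ and La3+ are reversed: both have 54 electrons but Z(La)=57 > Z(Ba)=56, so La3+ should be the smaller of the two. No other neighbouring pair contradicts the periodic trends, so Ba2+ is the ion listed too early.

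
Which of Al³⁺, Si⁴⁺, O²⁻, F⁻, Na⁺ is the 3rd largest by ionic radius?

All of these have 10 electrons (isoelectronic). With the same electron cloud, the ion with the most protons pulls it in tightest. Nuclear charges: Si⁴⁺ (Z=14), Al³⁺ (Z=13), Na⁺ (Z=11), F⁻ (Z=9), O²⁻ (Z=8). Highest Z is smallest.
So the order is Si⁴⁺ < Al³⁺ < Na⁺ < F⁻ < O²⁻; the 3rd-largest ion is Na⁺.

Na⁺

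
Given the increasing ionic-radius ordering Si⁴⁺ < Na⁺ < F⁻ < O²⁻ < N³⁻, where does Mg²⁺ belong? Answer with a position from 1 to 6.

Isoelectronic series (10 e⁻ each). Size is set by nuclear charge: more protons means a smaller ion. Si⁴⁺ (Z=14), Mg²⁺ (Z=12), Na⁺ (Z=11), F⁻ (Z=9), O²⁻ (Z=8), N³⁻ (Z=7).
Putting Mg²⁺ in gives Si⁴⁺ < Mg²⁺ < Na⁺ < F⁻ < O²⁻ < N³⁻; it lands at slot 2.

2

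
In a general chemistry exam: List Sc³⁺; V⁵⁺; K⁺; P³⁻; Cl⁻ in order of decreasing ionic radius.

P³⁻ > Cl⁻ > K⁺ > Sc³⁺ > V⁵⁺

All of these have 18 electrons (isoelectronic). With the same electron cloud, the ion with the most protons pulls it in tightest. Nuclear charges: V⁵⁺ (Z=23), Sc³⁺ (Z=21), K⁺ (Z=19), Cl⁻ (Z=17), P³⁻ (Z=15). Highest Z is smallest.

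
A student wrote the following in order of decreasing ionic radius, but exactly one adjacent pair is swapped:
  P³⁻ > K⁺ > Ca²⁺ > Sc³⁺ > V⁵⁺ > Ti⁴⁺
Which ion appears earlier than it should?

V⁵⁺

The pair V⁵⁺, Ti⁴⁺ is the wrong way round — both have 18 electrons but Z(V)=23 > Z(Ti)=22, so V⁵⁺ should be the smaller of the two. All other adjacent pairs agree with periodic trends, so V⁵⁺ is the misplaced ion.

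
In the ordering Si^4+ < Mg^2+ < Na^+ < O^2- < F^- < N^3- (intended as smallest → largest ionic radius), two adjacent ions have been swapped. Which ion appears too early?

O^2-

The pair O^2-, F^- is the wrong way round — F^- and O^2- share 10 electrons; the higher nuclear charge on F (Z=9) contracts it more, so F^- < O^2-. All other adjacent pairs agree with periodic trends, so O^2- is the misplaced ion.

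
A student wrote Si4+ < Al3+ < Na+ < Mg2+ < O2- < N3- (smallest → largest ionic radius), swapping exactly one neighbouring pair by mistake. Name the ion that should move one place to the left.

Mg2+

Compare adjacent ions: both have 10 electrons but Z(Mg)=12 > Z(Na)=11, so Mg2+ should be the smaller of the two — yet in this increasing list Na+ sits before Mg2+. Nothing else is reversed, so Mg2+ should move one place to the left.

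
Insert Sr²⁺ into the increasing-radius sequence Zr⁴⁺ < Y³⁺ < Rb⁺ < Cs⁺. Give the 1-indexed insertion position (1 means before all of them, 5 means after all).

3

Work out protons and electrons: Zr⁴⁺ has 36 e⁻ (Z=40), Y³⁺ has 36 e⁻ (Z=39), Sr²⁺ has 36 e⁻ (Z=38), Rb⁺ has 36 e⁻ (Z=37), Cs⁺ has 54 e⁻ (Z=55). Zr⁴⁺ < Y³⁺ (isoelectronic, higher Z=40 is smaller); Y³⁺ < Sr²⁺ (isoelectronic, higher Z=39 is smaller); Sr²⁺ < Rb⁺ (isoelectronic, higher Z=38 is smaller); Rb⁺ < Cs⁺ (same group, 1 shell fewer).
With Sr²⁺ included the full order is Zr⁴⁺ < Y³⁺ < Sr²⁺ < Rb⁺ < Cs⁺, so it takes position 3.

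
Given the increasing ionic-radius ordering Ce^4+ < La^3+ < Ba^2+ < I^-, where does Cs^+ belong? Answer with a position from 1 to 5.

All of these have 54 electrons (isoelectronic). With the same electron cloud, the ion with the most protons pulls it in tightest. Nuclear charges: Ce^4+ (Z=58), La^3+ (Z=57), Ba^2+ (Z=56), Cs^+ (Z=55), I^- (Z=53). Highest Z is smallest.
Putting Cs^+ in gives Ce^4+ < La^3+ < Ba^2+ < Cs^+ < I^-; it lands at slot 4.

4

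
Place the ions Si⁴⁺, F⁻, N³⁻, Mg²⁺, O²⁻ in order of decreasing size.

N³⁻ > O²⁻ > F⁻ > Mg²⁺ > Si⁴⁺

Isoelectronic series (10 e⁻ each). Size is set by nuclear charge: more protons means a smaller ion. Si⁴⁺ (Z=14), Mg²⁺ (Z=12), F⁻ (Z=9), O²⁻ (Z=8), N³⁻ (Z=7).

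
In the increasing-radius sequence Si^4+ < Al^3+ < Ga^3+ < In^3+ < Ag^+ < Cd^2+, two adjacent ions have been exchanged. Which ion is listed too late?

Cd^2+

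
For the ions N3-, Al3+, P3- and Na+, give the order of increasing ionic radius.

Al3+ < Na+ < N3- < P3-

Work out protons and electrons: Al3+ (Z=13, 10 e⁻), Na+ (Z=11, 10 e⁻), N3- (Z=7, 10 e⁻), P3- (Z=15, 18 e⁻). Al3+ < Na+ (both 10 e⁻, Z=13>11); Na+ < N3- (both 10 e⁻, Z=11>7); N3- < P3- (same group, period 2 vs 3).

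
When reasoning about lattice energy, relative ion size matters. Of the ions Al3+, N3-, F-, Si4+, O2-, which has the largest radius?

N3-

All of these have 10 electrons (isoelectronic). With the same electron cloud, the ion with the most protons pulls it in tightest. Nuclear charges: Si4+ (Z=14), Al3+ (Z=13), F- (Z=9), O2- (Z=8), N3- (Z=7). Highest Z is smallest.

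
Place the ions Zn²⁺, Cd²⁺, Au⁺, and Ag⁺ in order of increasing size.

Zn²⁺ < Cd²⁺ < Ag⁺ < Au⁺

Zn²⁺ (Z=30, 28 e⁻), Cd²⁺ (Z=48, 46 e⁻), Ag⁺ (Z=47, 46 e⁻), Au⁺ (Z=79, 78 e⁻). Zn²⁺ < Cd²⁺ (same group, period 4 vs 5); Cd²⁺ < Ag⁺ (both 46 e⁻, Z=48>47); Ag⁺ < Au⁺ (same group, 1 shell fewer).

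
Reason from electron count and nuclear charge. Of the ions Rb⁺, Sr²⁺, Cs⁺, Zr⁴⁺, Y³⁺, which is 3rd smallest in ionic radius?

Sr²⁺

Work out protons and electrons: Zr⁴⁺ (Z=40, 36 e⁻), Y³⁺ (Z=39, 36 e⁻), Sr²⁺ (Z=38, 36 e⁻), Rb⁺ (Z=37, 36 e⁻), Cs⁺ (Z=55, 54 e⁻). Zr⁴⁺ < Y³⁺ (both 36 e⁻, Z=40>39); Y³⁺ < Sr²⁺ (both 36 e⁻, Z=39>38); Sr²⁺ < Rb⁺ (isoelectronic, higher Z=38 is smaller); Rb⁺ < Cs⁺ (same group, 1 shell fewer).
Ordering: Zr⁴⁺ < Y³⁺ < Sr²⁺ < Rb⁺ < Cs⁺. The 3rd smallest is Sr²⁺.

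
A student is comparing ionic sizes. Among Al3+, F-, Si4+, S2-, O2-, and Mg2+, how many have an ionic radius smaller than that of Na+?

First list Z and electron count for each: Si4+: 10 e⁻, Z=14, Al3+: 10 e⁻, Z=13, Mg2+: 10 e⁻, Z=12, Na+: 10 e⁻, Z=11, F-: 10 e⁻, Z=9, O2-: 10 e⁻, Z=8, S2-: 18 e⁻, Z=16. Si4+ < Al3+ (isoelectronic, higher Z=14 is smaller); Al3+ < Mg2+ (isoelectronic, higher Z=13 is smaller); Mg2+ < Na+ (both 10 e⁻, Z=12>11); Na+ < F- (both 10 e⁻, Z=11>9); F- < O2- (isoelectronic, higher Z=9 is smaller); O2- < S2- (same group, 1 shell fewer).
Overall: Si4+ < Al3+ < Mg2+ < Na+ < F- < O2- < S2-. Na+ has 3 below it and 3 above. Count: 3.

3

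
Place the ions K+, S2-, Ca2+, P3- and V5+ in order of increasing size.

V5+ < Ca2+ < K+ < S2- < P3-

Isoelectronic series (18 e⁻ each). Size is set by nuclear charge: more protons means a smaller ion. V5+ (Z=23), Ca2+ (Z=20), K+ (Z=19), S2- (Z=16), P3- (Z=15).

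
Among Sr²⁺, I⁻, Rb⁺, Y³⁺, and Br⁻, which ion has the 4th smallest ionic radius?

Br⁻

Work out protons and electrons: Y³⁺ (Z=39, 36 e⁻), Sr²⁺ (Z=38, 36 e⁻), Rb⁺ (Z=37, 36 e⁻), Br⁻ (Z=35, 36 e⁻), I⁻ (Z=53, 54 e⁻). Y³⁺ < Sr²⁺ (isoelectronic, higher Z=39 is smaller); Sr²⁺ < Rb⁺ (isoelectronic, higher Z=38 is smaller); Rb⁺ < Br⁻ (isoelectronic, higher Z=37 is smaller); Br⁻ < I⁻ (same group, 1 shell fewer).
Full ascending order: Y³⁺ < Sr²⁺ < Rb⁺ < Br⁻ < I⁻. Counting from the smallest, position 4 is Br⁻.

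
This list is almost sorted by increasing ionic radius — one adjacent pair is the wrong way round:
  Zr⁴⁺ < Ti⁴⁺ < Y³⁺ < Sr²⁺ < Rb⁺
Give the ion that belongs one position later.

Scanning neighbour by neighbour, only Zr⁴⁺/Ti⁴⁺ violates a trend: both in group 4 with the same charge; Ti⁴⁺ (period 4) has the smaller radius. That makes Zr⁴⁺ the one sitting a position early relative to where it belongs.

Zr⁴⁺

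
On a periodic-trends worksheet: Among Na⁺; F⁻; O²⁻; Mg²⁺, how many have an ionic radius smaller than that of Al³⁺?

Each ion has 10 electrons. The ranking follows nuclear charge in reverse — greater Z gives a smaller radius. Al³⁺ (Z=13), Mg²⁺ (Z=12), Na⁺ (Z=11), F⁻ (Z=9), O²⁻ (Z=8).
Ordering all of them (including Al³⁺) by radius gives Al³⁺ < Mg²⁺ < Na⁺ < F⁻ < O²⁻. So 0 are smaller.

0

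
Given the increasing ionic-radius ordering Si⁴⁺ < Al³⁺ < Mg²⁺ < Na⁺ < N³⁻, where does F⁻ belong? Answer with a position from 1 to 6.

Isoelectronic series (10 e⁻ each). Size is set by nuclear charge: more protons means a smaller ion. Si⁴⁺ (Z=14), Al³⁺ (Z=13), Mg²⁺ (Z=12), Na⁺ (Z=11), F⁻ (Z=9), N³⁻ (Z=7).
Putting F⁻ in gives Si⁴⁺ < Al³⁺ < Mg²⁺ < Na⁺ < F⁻ < N³⁻; it lands at slot 5.

5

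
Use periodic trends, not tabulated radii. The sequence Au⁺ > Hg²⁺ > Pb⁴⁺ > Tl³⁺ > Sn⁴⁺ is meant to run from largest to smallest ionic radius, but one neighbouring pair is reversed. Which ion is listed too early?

Pb⁴⁺

Scanning neighbour by neighbour, only Pb⁴⁺/Tl³⁺ violates a trend: they are isoelectronic (78 e⁻) and Pb has more protons than Tl (82 vs 81), making Pb⁴⁺ smaller. That makes Pb⁴⁺ the one sitting a position early relative to where it belongs.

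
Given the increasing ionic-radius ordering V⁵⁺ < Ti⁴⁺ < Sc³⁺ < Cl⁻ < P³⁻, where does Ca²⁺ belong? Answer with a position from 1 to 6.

Isoelectronic series (18 e⁻ each). Size is set by nuclear charge: more protons means a smaller ion. V⁵⁺ (Z=23), Ti⁴⁺ (Z=22), Sc³⁺ (Z=21), Ca²⁺ (Z=20), Cl⁻ (Z=17), P³⁻ (Z=15).
With Ca²⁺ included the full order is V⁵⁺ < Ti⁴⁺ < Sc³⁺ < Ca²⁺ < Cl⁻ < P³⁻, so it takes position 4.

4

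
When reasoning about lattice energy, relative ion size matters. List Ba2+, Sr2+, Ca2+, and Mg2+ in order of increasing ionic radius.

These ions sit in one column with identical charge. Each step down the periodic table adds a principal shell, increasing the radius.

Mg2+ < Ca2+ < Sr2+ < Ba2+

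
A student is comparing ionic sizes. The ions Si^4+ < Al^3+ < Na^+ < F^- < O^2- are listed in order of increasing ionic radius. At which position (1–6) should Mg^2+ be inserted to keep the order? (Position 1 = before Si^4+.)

3

Isoelectronic series (10 e⁻ each). Size is set by nuclear charge: more protons means a smaller ion. Si^4+ (Z=14), Al^3+ (Z=13), Mg^2+ (Z=12), Na^+ (Z=11), F^- (Z=9), O^2- (Z=8).
With Mg^2+ included the full order is Si^4+ < Al^3+ < Mg^2+ < Na^+ < F^- < O^2-, so it takes position 3.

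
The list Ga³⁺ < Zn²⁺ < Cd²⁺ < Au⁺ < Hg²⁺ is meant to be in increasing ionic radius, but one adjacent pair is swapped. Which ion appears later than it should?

Hg²⁺

Compare adjacent ions: both have 78 electrons but Z(Hg)=80 > Z(Au)=79, so Hg²⁺ should be the smaller of the two — yet in this increasing list Au⁺ sits before Hg²⁺. Nothing else is reversed, so Hg²⁺ should move one place to the left.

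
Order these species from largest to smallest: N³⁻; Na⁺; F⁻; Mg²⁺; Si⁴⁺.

N³⁻ > F⁻ > Na⁺ > Mg²⁺ > Si⁴⁺

Each ion has 10 electrons. The ranking follows nuclear charge in reverse — greater Z gives a smaller radius. Si⁴⁺ (Z=14), Mg²⁺ (Z=12), Na⁺ (Z=11), F⁻ (Z=9), N³⁻ (Z=7).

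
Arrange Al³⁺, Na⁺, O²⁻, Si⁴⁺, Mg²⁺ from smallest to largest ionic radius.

Isoelectronic series (10 e⁻ each). Size is set by nuclear charge: more protons means a smaller ion. Si⁴⁺ (Z=14), Al³⁺ (Z=13), Mg²⁺ (Z=12), Na⁺ (Z=11), O²⁻ (Z=8).

Si⁴⁺ < Al³⁺ < Mg²⁺ < Na⁺ < O²⁻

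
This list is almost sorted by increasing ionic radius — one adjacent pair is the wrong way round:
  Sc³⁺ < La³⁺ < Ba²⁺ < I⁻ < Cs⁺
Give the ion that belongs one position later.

Check each adjacent pair. I⁻ and Cs⁺ are reversed: both have 54 electrons but Z(Cs)=55 > Z(I)=53, so Cs⁺ should be the smaller of the two. No other neighbouring pair contradicts the periodic trends, so I⁻ is the ion listed too early.

I⁻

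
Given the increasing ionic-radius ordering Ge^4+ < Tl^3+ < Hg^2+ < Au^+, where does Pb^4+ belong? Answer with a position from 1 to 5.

Ge^4+: 28 e⁻, Z=32, Pb^4+: 78 e⁻, Z=82, Tl^3+: 78 e⁻, Z=81, Hg^2+: 78 e⁻, Z=80, Au^+: 78 e⁻, Z=79. Ge^4+ < Pb^4+ (same group, 2 shells fewer); Pb^4+ < Tl^3+ (both 78 e⁻, Z=82>81); Tl^3+ < Hg^2+ (isoelectronic, higher Z=81 is smaller); Hg^2+ < Au^+ (both 78 e⁻, Z=80>79).
Putting Pb^4+ in gives Ge^4+ < Pb^4+ < Tl^3+ < Hg^2+ < Au^+; it lands at slot 2.

2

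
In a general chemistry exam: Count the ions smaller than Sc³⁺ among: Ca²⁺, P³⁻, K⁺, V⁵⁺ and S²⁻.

1

Each ion has 18 electrons. The ranking follows nuclear charge in reverse — greater Z gives a smaller radius. V⁵⁺ (Z=23), Sc³⁺ (Z=21), Ca²⁺ (Z=20), K⁺ (Z=19), S²⁻ (Z=16), P³⁻ (Z=15).
Placing each against Sc³⁺: smaller — V⁵⁺; larger — Ca²⁺, K⁺, S²⁻, P³⁻. So 1 is smaller.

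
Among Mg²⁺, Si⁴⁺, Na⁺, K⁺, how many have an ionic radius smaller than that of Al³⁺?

1

Electron counts and nuclear charges: Si⁴⁺ (Z=14, 10 e⁻), Al³⁺ (Z=13, 10 e⁻), Mg²⁺ (Z=12, 10 e⁻), Na⁺ (Z=11, 10 e⁻), K⁺ (Z=19, 18 e⁻). Si⁴⁺ < Al³⁺ (both 10 e⁻, Z=14>13); Al³⁺ < Mg²⁺ (both 10 e⁻, Z=13>12); Mg²⁺ < Na⁺ (isoelectronic, higher Z=12 is smaller); Na⁺ < K⁺ (same group, 1 shell fewer).
Placing each against Al³⁺: smaller — Si⁴⁺; larger — Mg²⁺, Na⁺, K⁺. That's 1.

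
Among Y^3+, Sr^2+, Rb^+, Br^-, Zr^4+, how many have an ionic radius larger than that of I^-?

Zr^4+ has 36 e⁻ (Z=40), Y^3+ has 36 e⁻ (Z=39), Sr^2+ has 36 e⁻ (Z=38), Rb^+ has 36 e⁻ (Z=37), Br^- has 36 e⁻ (Z=35), I^- has 54 e⁻ (Z=53). Zr^4+ < Y^3+ (both 36 e⁻, Z=40>39); Y^3+ < Sr^2+ (isoelectronic, higher Z=39 is smaller); Sr^2+ < Rb^+ (isoelectronic, higher Z=38 is smaller); Rb^+ < Br^- (isoelectronic, higher Z=37 is smaller); Br^- < I^- (same group, 1 shell fewer).
Ordering all of them (including I^-) by radius gives Zr^4+ < Y^3+ < Sr^2+ < Rb^+ < Br^- < I^-. So 0 are larger.

0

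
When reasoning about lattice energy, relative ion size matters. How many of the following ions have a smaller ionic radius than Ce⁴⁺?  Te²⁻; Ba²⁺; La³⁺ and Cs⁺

0

These species are isoelectronic with 54 electrons. The only difference is the number of protons: Ce⁴⁺ (Z=58), La³⁺ (Z=57), Ba²⁺ (Z=56), Cs⁺ (Z=55), Te²⁻ (Z=52). The strongest nuclear pull (Ce⁴⁺) gives the smallest ion.
Ordering all of them (including Ce⁴⁺) by radius gives Ce⁴⁺ < La³⁺ < Ba²⁺ < Cs⁺ < Te²⁻. So 0 are smaller.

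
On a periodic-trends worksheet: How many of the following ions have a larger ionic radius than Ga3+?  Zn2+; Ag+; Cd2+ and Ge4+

Tabulating Z and e⁻: Ge4+ (Z=32, 28 e⁻), Ga3+ (Z=31, 28 e⁻), Zn2+ (Z=30, 28 e⁻), Cd2+ (Z=48, 46 e⁻), Ag+ (Z=47, 46 e⁻). Ge4+ < Ga3+ (both 28 e⁻, Z=32>31); Ga3+ < Zn2+ (both 28 e⁻, Z=31>30); Zn2+ < Cd2+ (same group, 1 shell fewer); Cd2+ < Ag+ (both 46 e⁻, Z=48>47).
Relative to Ga3+, the ions that are larger are Zn2+, Cd2+, Ag+. Count: 3.

3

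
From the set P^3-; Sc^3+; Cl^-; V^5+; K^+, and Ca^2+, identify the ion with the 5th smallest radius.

All of these have 18 electrons (isoelectronic). With the same electron cloud, the ion with the most protons pulls it in tightest. Nuclear charges: V^5+ (Z=23), Sc^3+ (Z=21), Ca^2+ (Z=20), K^+ (Z=19), Cl^- (Z=17), P^3- (Z=15). Highest Z is smallest.
Full ascending order: V^5+ < Sc^3+ < Ca^2+ < K^+ < Cl^- < P^3-. Counting from the smallest, position 5 is Cl^-.

Cl^-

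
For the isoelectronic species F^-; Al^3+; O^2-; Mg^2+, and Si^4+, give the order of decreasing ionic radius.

All of these have 10 electrons (isoelectronic). With the same electron cloud, the ion with the most protons pulls it in tightest. Nuclear charges: Si^4+ (Z=14), Al^3+ (Z=13), Mg^2+ (Z=12), F^- (Z=9), O^2- (Z=8). Highest Z is smallest.

O^2- > F^- > Mg^2+ > Al^3+ > Si^4+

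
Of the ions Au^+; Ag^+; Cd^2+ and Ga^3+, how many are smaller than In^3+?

Ga^3+ has 28 e⁻ (Z=31), In^3+ has 46 e⁻ (Z=49), Cd^2+ has 46 e⁻ (Z=48), Ag^+ has 46 e⁻ (Z=47), Au^+ has 78 e⁻ (Z=79). Ga^3+ < In^3+ (same group, period 4 vs 5); In^3+ < Cd^2+ (isoelectronic, higher Z=49 is smaller); Cd^2+ < Ag^+ (isoelectronic, higher Z=48 is smaller); Ag^+ < Au^+ (same group, period 5 vs 6).
Placing each against In^3+: smaller — Ga^3+; larger — Cd^2+, Ag^+, Au^+. So 1 is smaller.

1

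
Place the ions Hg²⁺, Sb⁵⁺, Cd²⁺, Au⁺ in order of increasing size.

Sb⁵⁺ < Cd²⁺ < Hg²⁺ < Au⁺

First list Z and electron count for each: Sb⁵⁺: 46 e⁻, Z=51, Cd²⁺: 46 e⁻, Z=48, Hg²⁺: 78 e⁻, Z=80, Au⁺: 78 e⁻, Z=79. Sb⁵⁺ < Cd²⁺ (both 46 e⁻, Z=51>48); Cd²⁺ < Hg²⁺ (same group, period 5 vs 6); Hg²⁺ < Au⁺ (both 78 e⁻, Z=80>79).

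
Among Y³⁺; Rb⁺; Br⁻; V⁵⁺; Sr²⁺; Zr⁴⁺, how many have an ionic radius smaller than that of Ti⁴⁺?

Electron counts and nuclear charges: V⁵⁺ (Z=23, 18 e⁻), Ti⁴⁺ (Z=22, 18 e⁻), Zr⁴⁺ (Z=40, 36 e⁻), Y³⁺ (Z=39, 36 e⁻), Sr²⁺ (Z=38, 36 e⁻), Rb⁺ (Z=37, 36 e⁻), Br⁻ (Z=35, 36 e⁻). V⁵⁺ < Ti⁴⁺ (isoelectronic, higher Z=23 is smaller); Ti⁴⁺ < Zr⁴⁺ (same group, period 4 vs 5); Zr⁴⁺ < Y³⁺ (isoelectronic, higher Z=40 is smaller); Y³⁺ < Sr²⁺ (both 36 e⁻, Z=39>38); Sr²⁺ < Rb⁺ (isoelectronic, higher Z=38 is smaller); Rb⁺ < Br⁻ (isoelectronic, higher Z=37 is smaller).
Ordering all of them (including Ti⁴⁺) by radius gives V⁵⁺ < Ti⁴⁺ < Zr⁴⁺ < Y³⁺ < Sr²⁺ < Rb⁺ < Br⁻. So 1 is smaller.

1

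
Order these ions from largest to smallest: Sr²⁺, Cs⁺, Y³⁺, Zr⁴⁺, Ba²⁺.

Cs⁺ > Ba²⁺ > Sr²⁺ > Y³⁺ > Zr⁴⁺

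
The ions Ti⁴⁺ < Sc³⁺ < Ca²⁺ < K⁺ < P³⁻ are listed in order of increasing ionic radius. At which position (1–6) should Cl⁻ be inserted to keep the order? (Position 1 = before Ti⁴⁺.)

5

Each ion has 18 electrons. The ranking follows nuclear charge in reverse — greater Z gives a smaller radius. Ti⁴⁺ (Z=22), Sc³⁺ (Z=21), Ca²⁺ (Z=20), K⁺ (Z=19), Cl⁻ (Z=17), P³⁻ (Z=15).
Putting Cl⁻ in gives Ti⁴⁺ < Sc³⁺ < Ca²⁺ < K⁺ < Cl⁻ < P³⁻; it lands at slot 5.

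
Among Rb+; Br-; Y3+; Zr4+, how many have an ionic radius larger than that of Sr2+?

All of these have 36 electrons (isoelectronic). With the same electron cloud, the ion with the most protons pulls it in tightest. Nuclear charges: Zr4+ (Z=40), Y3+ (Z=39), Sr2+ (Z=38), Rb+ (Z=37), Br- (Z=35). Highest Z is smallest.
Relative to Sr2+, the ions that are larger are Rb+, Br-. That's 2.

2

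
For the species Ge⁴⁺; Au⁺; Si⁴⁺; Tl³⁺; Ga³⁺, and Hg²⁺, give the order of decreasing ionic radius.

Au⁺ > Hg²⁺ > Tl³⁺ > Ga³⁺ > Ge⁴⁺ > Si⁴⁺

First list Z and electron count for each: Si⁴⁺: 10 e⁻, Z=14, Ge⁴⁺: 28 e⁻, Z=32, Ga³⁺: 28 e⁻, Z=31, Tl³⁺: 78 e⁻, Z=81, Hg²⁺: 78 e⁻, Z=80, Au⁺: 78 e⁻, Z=79. Si⁴⁺ < Ge⁴⁺ (same group, period 3 vs 4); Ge⁴⁺ < Ga³⁺ (both 28 e⁻, Z=32>31); Ga³⁺ < Tl³⁺ (same group, 2 shells fewer); Tl³⁺ < Hg²⁺ (isoelectronic, higher Z=81 is smaller); Hg²⁺ < Au⁺ (both 78 e⁻, Z=80>79).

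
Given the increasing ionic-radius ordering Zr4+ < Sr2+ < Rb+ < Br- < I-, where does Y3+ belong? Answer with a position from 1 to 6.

2

First list Z and electron count for each: Zr4+ has 36 e⁻ (Z=40), Y3+ has 36 e⁻ (Z=39), Sr2+ has 36 e⁻ (Z=38), Rb+ has 36 e⁻ (Z=37), Br- has 36 e⁻ (Z=35), I- has 54 e⁻ (Z=53). Zr4+ < Y3+ (isoelectronic, higher Z=40 is smaller); Y3+ < Sr2+ (isoelectronic, higher Z=39 is smaller); Sr2+ < Rb+ (isoelectronic, higher Z=38 is smaller); Rb+ < Br- (both 36 e⁻, Z=37>35); Br- < I- (same group, 1 shell fewer).
With Y3+ included the full order is Zr4+ < Y3+ < Sr2+ < Rb+ < Br- < I-, so it takes position 2.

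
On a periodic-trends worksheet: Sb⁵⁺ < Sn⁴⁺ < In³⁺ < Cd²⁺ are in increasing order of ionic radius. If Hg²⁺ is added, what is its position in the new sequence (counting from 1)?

5

First list Z and electron count for each: Sb⁵⁺: 46 e⁻, Z=51, Sn⁴⁺: 46 e⁻, Z=50, In³⁺: 46 e⁻, Z=49, Cd²⁺: 46 e⁻, Z=48, Hg²⁺: 78 e⁻, Z=80. Sb⁵⁺ < Sn⁴⁺ (isoelectronic, higher Z=51 is smaller); Sn⁴⁺ < In³⁺ (isoelectronic, higher Z=50 is smaller); In³⁺ < Cd²⁺ (both 46 e⁻, Z=49>48); Cd²⁺ < Hg²⁺ (same group, period 5 vs 6).
Putting Hg²⁺ in gives Sb⁵⁺ < Sn⁴⁺ < In³⁺ < Cd²⁺ < Hg²⁺; it lands at slot 5.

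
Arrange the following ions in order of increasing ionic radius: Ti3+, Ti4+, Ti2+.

Ti4+ < Ti3+ < Ti2+

These are all Ti ions. Removing more electrons (higher positive charge) pulls the remaining electrons in closer, so Ti4+ is smallest and Ti2+ is largest.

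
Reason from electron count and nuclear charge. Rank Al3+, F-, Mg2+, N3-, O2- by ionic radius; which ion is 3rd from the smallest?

F-

Isoelectronic series (10 e⁻ each). Size is set by nuclear charge: more protons means a smaller ion. Al3+ (Z=13), Mg2+ (Z=12), F- (Z=9), O2- (Z=8), N3- (Z=7).
Ordering: Al3+ < Mg2+ < F- < O2- < N3-. The 3rd smallest is F-.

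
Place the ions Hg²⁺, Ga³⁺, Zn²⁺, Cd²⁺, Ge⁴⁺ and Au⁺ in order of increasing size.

Ge⁴⁺ < Ga³⁺ < Zn²⁺ < Cd²⁺ < Hg²⁺ < Au⁺

First list Z and electron count for each: Ge⁴⁺ (Z=32, 28 e⁻), Ga³⁺ (Z=31, 28 e⁻), Zn²⁺ (Z=30, 28 e⁻), Cd²⁺ (Z=48, 46 e⁻), Hg²⁺ (Z=80, 78 e⁻), Au⁺ (Z=79, 78 e⁻). Ge⁴⁺ < Ga³⁺ (isoelectronic, higher Z=32 is smaller); Ga³⁺ < Zn²⁺ (isoelectronic, higher Z=31 is smaller); Zn²⁺ < Cd²⁺ (same group, 1 shell fewer); Cd²⁺ < Hg²⁺ (same group, 1 shell fewer); Hg²⁺ < Au⁺ (isoelectronic, higher Z=80 is smaller).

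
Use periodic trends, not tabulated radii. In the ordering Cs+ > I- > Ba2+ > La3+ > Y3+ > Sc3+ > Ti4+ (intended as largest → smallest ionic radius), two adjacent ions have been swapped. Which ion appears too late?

Scanning neighbour by neighbour, only Cs+/I- violates a trend: Cs+ and I- share 54 electrons; the higher nuclear charge on Cs (Z=55) contracts it more, so Cs+ < I-. That makes I- the one sitting a position late relative to where it belongs.

I-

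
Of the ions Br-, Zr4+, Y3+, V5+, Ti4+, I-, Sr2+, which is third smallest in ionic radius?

Work out protons and electrons: V5+ (Z=23, 18 e⁻), Ti4+ (Z=22, 18 e⁻), Zr4+ (Z=40, 36 e⁻), Y3+ (Z=39, 36 e⁻), Sr2+ (Z=38, 36 e⁻), Br- (Z=35, 36 e⁻), I- (Z=53, 54 e⁻). V5+ < Ti4+ (both 18 e⁻, Z=23>22); Ti4+ < Zr4+ (same group, 1 shell fewer); Zr4+ < Y3+ (isoelectronic, higher Z=40 is smaller); Y3+ < Sr2+ (isoelectronic, higher Z=39 is smaller); Sr2+ < Br- (both 36 e⁻, Z=38>35); Br- < I- (same group, 1 shell fewer).
Ordering: V5+ < Ti4+ < Zr4+ < Y3+ < Sr2+ < Br- < I-. The third smallest is Zr4+.

Zr4+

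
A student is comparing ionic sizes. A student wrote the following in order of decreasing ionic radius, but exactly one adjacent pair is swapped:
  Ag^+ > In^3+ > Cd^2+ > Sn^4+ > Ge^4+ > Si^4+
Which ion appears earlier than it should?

Scanning neighbour by neighbour, only In^3+/Cd^2+ violates a trend: they are isoelectronic (46 e⁻) and In has more protons than Cd (49 vs 48), making In^3+ smaller. That makes In^3+ the one sitting a position early relative to where it belongs.

In^3+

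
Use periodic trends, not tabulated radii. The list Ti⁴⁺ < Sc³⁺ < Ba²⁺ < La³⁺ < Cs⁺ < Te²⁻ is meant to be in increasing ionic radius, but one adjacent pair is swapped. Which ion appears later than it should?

La³⁺

Compare adjacent ions: La³⁺ and Ba²⁺ share 54 electrons; the higher nuclear charge on La (Z=57) contracts it more, so La³⁺ < Ba²⁺ — yet in this increasing list Ba²⁺ sits before La³⁺. Nothing else is reversed, so La³⁺ should move one place to the left.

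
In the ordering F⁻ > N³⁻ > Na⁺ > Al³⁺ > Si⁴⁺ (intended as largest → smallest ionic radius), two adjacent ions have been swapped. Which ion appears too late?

N³⁻

Compare adjacent ions: they are isoelectronic (10 e⁻) and F has more protons than N (9 vs 7), making F⁻ smaller — yet in this decreasing list F⁻ sits before N³⁻. Nothing else is reversed, so N³⁻ should move one place to the left.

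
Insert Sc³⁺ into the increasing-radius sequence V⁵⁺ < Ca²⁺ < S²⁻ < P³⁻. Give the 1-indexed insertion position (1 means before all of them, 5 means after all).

These species are isoelectronic with 18 electrons. The only difference is the number of protons: V⁵⁺ (Z=23), Sc³⁺ (Z=21), Ca²⁺ (Z=20), S²⁻ (Z=16), P³⁻ (Z=15). The strongest nuclear pull (V⁵⁺) gives the smallest ion.
Putting Sc³⁺ in gives V⁵⁺ < Sc³⁺ < Ca²⁺ < S²⁻ < P³⁻; it lands at slot 2.

2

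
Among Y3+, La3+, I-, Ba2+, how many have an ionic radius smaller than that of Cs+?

3

Work out protons and electrons: Y3+: 36 e⁻, Z=39, La3+: 54 e⁻, Z=57, Ba2+: 54 e⁻, Z=56, Cs+: 54 e⁻, Z=55, I-: 54 e⁻, Z=53. Y3+ < La3+ (same group, 1 shell fewer); La3+ < Ba2+ (both 54 e⁻, Z=57>56); Ba2+ < Cs+ (both 54 e⁻, Z=56>55); Cs+ < I- (isoelectronic, higher Z=55 is smaller).
Placing each against Cs+: smaller — Y3+, La3+, Ba2+; larger — I-. So 3 are smaller.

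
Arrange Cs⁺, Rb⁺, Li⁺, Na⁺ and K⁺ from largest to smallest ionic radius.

These ions sit in one column with identical charge. Each step down the periodic table adds a principal shell, increasing the radius.

Cs⁺ > Rb⁺ > K⁺ > Na⁺ > Li⁺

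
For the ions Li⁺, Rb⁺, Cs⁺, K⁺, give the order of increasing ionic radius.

These ions sit in one column with identical charge. Each step down the periodic table adds a principal shell, increasing the radius.

Li⁺ < K⁺ < Rb⁺ < Cs⁺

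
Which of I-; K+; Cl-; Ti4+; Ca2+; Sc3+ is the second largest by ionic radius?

Cl-

Work out protons and electrons: Ti4+ (Z=22, 18 e⁻), Sc3+ (Z=21, 18 e⁻), Ca2+ (Z=20, 18 e⁻), K+ (Z=19, 18 e⁻), Cl- (Z=17, 18 e⁻), I- (Z=53, 54 e⁻). Ti4+ < Sc3+ (both 18 e⁻, Z=22>21); Sc3+ < Ca2+ (both 18 e⁻, Z=21>20); Ca2+ < K+ (isoelectronic, higher Z=20 is smaller); K+ < Cl- (isoelectronic, higher Z=19 is smaller); Cl- < I- (same group, 2 shells fewer).
Ordering: Ti4+ < Sc3+ < Ca2+ < K+ < Cl- < I-. The second largest is Cl-.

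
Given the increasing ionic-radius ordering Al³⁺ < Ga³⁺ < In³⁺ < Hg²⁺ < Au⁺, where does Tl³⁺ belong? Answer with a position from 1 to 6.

4

Tabulating Z and e⁻: Al³⁺ has 10 e⁻ (Z=13), Ga³⁺ has 28 e⁻ (Z=31), In³⁺ has 46 e⁻ (Z=49), Tl³⁺ has 78 e⁻ (Z=81), Hg²⁺ has 78 e⁻ (Z=80), Au⁺ has 78 e⁻ (Z=79). Al³⁺ < Ga³⁺ (same group, period 3 vs 4); Ga³⁺ < In³⁺ (same group, 1 shell fewer); In³⁺ < Tl³⁺ (same group, period 5 vs 6); Tl³⁺ < Hg²⁺ (isoelectronic, higher Z=81 is smaller); Hg²⁺ < Au⁺ (isoelectronic, higher Z=80 is smaller).
Merged order: Al³⁺ < Ga³⁺ < In³⁺ < Tl³⁺ < Hg²⁺ < Au⁺ — Tl³⁺ is number 4.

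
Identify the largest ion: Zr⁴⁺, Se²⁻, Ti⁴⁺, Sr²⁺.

Electron counts and nuclear charges: Ti⁴⁺ has 18 e⁻ (Z=22), Zr⁴⁺ has 36 e⁻ (Z=40), Sr²⁺ has 36 e⁻ (Z=38), Se²⁻ has 36 e⁻ (Z=34). Ti⁴⁺ < Zr⁴⁺ (same group, 1 shell fewer); Zr⁴⁺ < Sr²⁺ (both 36 e⁻, Z=40>38); Sr²⁺ < Se²⁻ (isoelectronic, higher Z=38 is smaller).

Se²⁻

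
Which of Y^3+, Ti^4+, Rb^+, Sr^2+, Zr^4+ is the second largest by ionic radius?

Tabulating Z and e⁻: Ti^4+: 18 e⁻, Z=22, Zr^4+: 36 e⁻, Z=40, Y^3+: 36 e⁻, Z=39, Sr^2+: 36 e⁻, Z=38, Rb^+: 36 e⁻, Z=37. Ti^4+ < Zr^4+ (same group, period 4 vs 5); Zr^4+ < Y^3+ (isoelectronic, higher Z=40 is smaller); Y^3+ < Sr^2+ (both 36 e⁻, Z=39>38); Sr^2+ < Rb^+ (isoelectronic, higher Z=38 is smaller).
That gives Ti^4+ < Zr^4+ < Y^3+ < Sr^2+ < Rb^+. From the largest end, number 2 is Sr^2+.

Sr^2+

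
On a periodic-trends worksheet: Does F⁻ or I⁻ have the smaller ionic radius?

These ions sit in one column with identical charge. Each step down the periodic table adds a principal shell, increasing the radius.

F⁻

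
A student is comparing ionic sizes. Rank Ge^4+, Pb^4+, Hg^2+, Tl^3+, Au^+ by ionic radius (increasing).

Electron counts and nuclear charges: Ge^4+ has 28 e⁻ (Z=32), Pb^4+ has 78 e⁻ (Z=82), Tl^3+ has 78 e⁻ (Z=81), Hg^2+ has 78 e⁻ (Z=80), Au^+ has 78 e⁻ (Z=79). Ge^4+ < Pb^4+ (same group, period 4 vs 6); Pb^4+ < Tl^3+ (both 78 e⁻, Z=82>81); Tl^3+ < Hg^2+ (both 78 e⁻, Z=81>80); Hg^2+ < Au^+ (both 78 e⁻, Z=80>79).

Ge^4+ < Pb^4+ < Tl^3+ < Hg^2+ < Au^+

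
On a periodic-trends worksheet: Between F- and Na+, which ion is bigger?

F-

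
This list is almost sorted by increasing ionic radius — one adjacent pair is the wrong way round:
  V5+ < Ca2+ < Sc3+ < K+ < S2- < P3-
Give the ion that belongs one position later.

The pair Ca2+, Sc3+ is the wrong way round — both have 18 electrons but Z(Sc)=21 > Z(Ca)=20, so Sc3+ should be the smaller of the two. All other adjacent pairs agree with periodic trends, so Ca2+ is the misplaced ion.

Ca2+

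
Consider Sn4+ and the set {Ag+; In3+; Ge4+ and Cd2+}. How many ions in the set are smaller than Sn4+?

1

Work out protons and electrons: Ge4+ (Z=32, 28 e⁻), Sn4+ (Z=50, 46 e⁻), In3+ (Z=49, 46 e⁻), Cd2+ (Z=48, 46 e⁻), Ag+ (Z=47, 46 e⁻). Ge4+ < Sn4+ (same group, 1 shell fewer); Sn4+ < In3+ (isoelectronic, higher Z=50 is smaller); In3+ < Cd2+ (isoelectronic, higher Z=49 is smaller); Cd2+ < Ag+ (isoelectronic, higher Z=48 is smaller).
Ordering all of them (including Sn4+) by radius gives Ge4+ < Sn4+ < In3+ < Cd2+ < Ag+. So 1 is smaller.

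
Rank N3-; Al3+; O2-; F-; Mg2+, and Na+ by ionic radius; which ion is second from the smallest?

All of these have 10 electrons (isoelectronic). With the same electron cloud, the ion with the most protons pulls it in tightest. Nuclear charges: Al3+ (Z=13), Mg2+ (Z=12), Na+ (Z=11), F- (Z=9), O2- (Z=8), N3- (Z=7). Highest Z is smallest.
Ordering: Al3+ < Mg2+ < Na+ < F- < O2- < N3-. The second smallest is Mg2+.

Mg2+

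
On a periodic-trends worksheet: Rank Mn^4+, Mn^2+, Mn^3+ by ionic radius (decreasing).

These are all Mn ions. Removing more electrons (higher positive charge) pulls the remaining electrons in closer, so Mn^4+ is smallest and Mn^2+ is largest.

Mn^2+ > Mn^3+ > Mn^4+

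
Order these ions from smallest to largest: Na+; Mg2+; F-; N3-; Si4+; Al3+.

Si4+ < Al3+ < Mg2+ < Na+ < F- < N3-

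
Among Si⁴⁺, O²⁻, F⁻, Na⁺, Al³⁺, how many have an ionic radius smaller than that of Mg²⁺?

2

Isoelectronic series (10 e⁻ each). Size is set by nuclear charge: more protons means a smaller ion. Si⁴⁺ (Z=14), Al³⁺ (Z=13), Mg²⁺ (Z=12), Na⁺ (Z=11), F⁻ (Z=9), O²⁻ (Z=8).
Relative to Mg²⁺, the ions that are smaller are Si⁴⁺, Al³⁺. Count: 2.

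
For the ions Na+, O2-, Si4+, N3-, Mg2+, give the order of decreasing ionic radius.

All of these have 10 electrons (isoelectronic). With the same electron cloud, the ion with the most protons pulls it in tightest. Nuclear charges: Si4+ (Z=14), Mg2+ (Z=12), Na+ (Z=11), O2- (Z=8), N3- (Z=7). Highest Z is smallest.

N3- > O2- > Na+ > Mg2+ > Si4+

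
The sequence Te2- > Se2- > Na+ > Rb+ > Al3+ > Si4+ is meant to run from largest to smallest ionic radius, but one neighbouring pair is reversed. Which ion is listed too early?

Compare adjacent ions: both in group 1 with the same charge; Na+ (period 3) has the smaller radius — yet in this decreasing list Na+ sits before Rb+. Nothing else is reversed, so Na+ should move one place to the right.

Na+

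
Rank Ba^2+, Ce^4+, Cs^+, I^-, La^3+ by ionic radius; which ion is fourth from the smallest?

Each ion has 54 electrons. The ranking follows nuclear charge in reverse — greater Z gives a smaller radius. Ce^4+ (Z=58), La^3+ (Z=57), Ba^2+ (Z=56), Cs^+ (Z=55), I^- (Z=53).
That gives Ce^4+ < La^3+ < Ba^2+ < Cs^+ < I^-. From the smallest end, number 4 is Cs^+.

Cs^+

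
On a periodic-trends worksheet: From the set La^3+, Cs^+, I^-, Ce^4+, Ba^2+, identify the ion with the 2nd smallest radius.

All of these have 54 electrons (isoelectronic). With the same electron cloud, the ion with the most protons pulls it in tightest. Nuclear charges: Ce^4+ (Z=58), La^3+ (Z=57), Ba^2+ (Z=56), Cs^+ (Z=55), I^- (Z=53). Highest Z is smallest.
Ordering: Ce^4+ < La^3+ < Ba^2+ < Cs^+ < I^-. The 2nd smallest is La^3+.

La^3+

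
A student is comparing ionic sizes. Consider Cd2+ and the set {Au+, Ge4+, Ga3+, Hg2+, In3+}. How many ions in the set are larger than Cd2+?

First list Z and electron count for each: Ge4+ has 28 e⁻ (Z=32), Ga3+ has 28 e⁻ (Z=31), In3+ has 46 e⁻ (Z=49), Cd2+ has 46 e⁻ (Z=48), Hg2+ has 78 e⁻ (Z=80), Au+ has 78 e⁻ (Z=79). Ge4+ < Ga3+ (both 28 e⁻, Z=32>31); Ga3+ < In3+ (same group, 1 shell fewer); In3+ < Cd2+ (both 46 e⁻, Z=49>48); Cd2+ < Hg2+ (same group, period 5 vs 6); Hg2+ < Au+ (both 78 e⁻, Z=80>79).
Relative to Cd2+, the ions that are larger are Hg2+, Au+. So 2 are larger.

2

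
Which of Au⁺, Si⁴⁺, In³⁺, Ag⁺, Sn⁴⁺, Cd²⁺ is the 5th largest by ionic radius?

Work out protons and electrons: Si⁴⁺: 10 e⁻, Z=14, Sn⁴⁺: 46 e⁻, Z=50, In³⁺: 46 e⁻, Z=49, Cd²⁺: 46 e⁻, Z=48, Ag⁺: 46 e⁻, Z=47, Au⁺: 78 e⁻, Z=79. Si⁴⁺ < Sn⁴⁺ (same group, period 3 vs 5); Sn⁴⁺ < In³⁺ (isoelectronic, higher Z=50 is smaller); In³⁺ < Cd²⁺ (isoelectronic, higher Z=49 is smaller); Cd²⁺ < Ag⁺ (isoelectronic, higher Z=48 is smaller); Ag⁺ < Au⁺ (same group, 1 shell fewer).
Full ascending order: Si⁴⁺ < Sn⁴⁺ < In³⁺ < Cd²⁺ < Ag⁺ < Au⁺. Counting from the largest, position 5 is Sn⁴⁺.

Sn⁴⁺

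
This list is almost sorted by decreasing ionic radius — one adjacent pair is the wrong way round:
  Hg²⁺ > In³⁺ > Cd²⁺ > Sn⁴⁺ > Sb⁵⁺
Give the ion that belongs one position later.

In³⁺

Compare adjacent ions: they are isoelectronic (46 e⁻) and In has more protons than Cd (49 vs 48), making In³⁺ smaller — yet in this decreasing list In³⁺ sits before Cd²⁺. Nothing else is reversed, so In³⁺ should move one place to the right.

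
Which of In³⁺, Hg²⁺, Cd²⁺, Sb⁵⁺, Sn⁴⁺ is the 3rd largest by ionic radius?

In³⁺

Electron counts and nuclear charges: Sb⁵⁺ (Z=51, 46 e⁻), Sn⁴⁺ (Z=50, 46 e⁻), In³⁺ (Z=49, 46 e⁻), Cd²⁺ (Z=48, 46 e⁻), Hg²⁺ (Z=80, 78 e⁻). Sb⁵⁺ < Sn⁴⁺ (isoelectronic, higher Z=51 is smaller); Sn⁴⁺ < In³⁺ (both 46 e⁻, Z=50>49); In³⁺ < Cd²⁺ (isoelectronic, higher Z=49 is smaller); Cd²⁺ < Hg²⁺ (same group, 1 shell fewer).
That gives Sb⁵⁺ < Sn⁴⁺ < In³⁺ < Cd²⁺ < Hg²⁺. From the largest end, number 3 is In³⁺.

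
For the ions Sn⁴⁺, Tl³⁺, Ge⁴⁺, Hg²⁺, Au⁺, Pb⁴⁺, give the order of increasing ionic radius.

Ge⁴⁺ < Sn⁴⁺ < Pb⁴⁺ < Tl³⁺ < Hg²⁺ < Au⁺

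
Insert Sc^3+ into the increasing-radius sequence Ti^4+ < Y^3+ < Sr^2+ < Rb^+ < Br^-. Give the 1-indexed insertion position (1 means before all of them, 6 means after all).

2

Tabulating Z and e⁻: Ti^4+ has 18 e⁻ (Z=22), Sc^3+ has 18 e⁻ (Z=21), Y^3+ has 36 e⁻ (Z=39), Sr^2+ has 36 e⁻ (Z=38), Rb^+ has 36 e⁻ (Z=37), Br^- has 36 e⁻ (Z=35). Ti^4+ < Sc^3+ (isoelectronic, higher Z=22 is smaller); Sc^3+ < Y^3+ (same group, period 4 vs 5); Y^3+ < Sr^2+ (both 36 e⁻, Z=39>38); Sr^2+ < Rb^+ (both 36 e⁻, Z=38>37); Rb^+ < Br^- (both 36 e⁻, Z=37>35).
Merged order: Ti^4+ < Sc^3+ < Y^3+ < Sr^2+ < Rb^+ < Br^- — Sc^3+ is number 2.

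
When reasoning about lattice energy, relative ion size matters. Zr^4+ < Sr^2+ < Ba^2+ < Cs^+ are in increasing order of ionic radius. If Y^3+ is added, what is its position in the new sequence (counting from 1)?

Zr^4+: 36 e⁻, Z=40, Y^3+: 36 e⁻, Z=39, Sr^2+: 36 e⁻, Z=38, Ba^2+: 54 e⁻, Z=56, Cs^+: 54 e⁻, Z=55. Zr^4+ < Y^3+ (both 36 e⁻, Z=40>39); Y^3+ < Sr^2+ (isoelectronic, higher Z=39 is smaller); Sr^2+ < Ba^2+ (same group, 1 shell fewer); Ba^2+ < Cs^+ (isoelectronic, higher Z=56 is smaller).
The complete sequence is Zr^4+ < Y^3+ < Sr^2+ < Ba^2+ < Cs^+. Y^3+ sits at position 2.

2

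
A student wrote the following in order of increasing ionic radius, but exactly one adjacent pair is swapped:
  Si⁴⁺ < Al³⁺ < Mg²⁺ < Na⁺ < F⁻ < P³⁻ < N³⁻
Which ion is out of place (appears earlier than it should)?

Scanning neighbour by neighbour, only P³⁻/N³⁻ violates a trend: same group and charge — period 2 sits above period 3, so N³⁻ is smaller. That makes P³⁻ the one sitting a position early relative to where it belongs.

P³⁻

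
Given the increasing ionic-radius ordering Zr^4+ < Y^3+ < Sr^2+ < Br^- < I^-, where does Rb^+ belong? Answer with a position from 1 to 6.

Tabulating Z and e⁻: Zr^4+ has 36 e⁻ (Z=40), Y^3+ has 36 e⁻ (Z=39), Sr^2+ has 36 e⁻ (Z=38), Rb^+ has 36 e⁻ (Z=37), Br^- has 36 e⁻ (Z=35), I^- has 54 e⁻ (Z=53). Zr^4+ < Y^3+ (isoelectronic, higher Z=40 is smaller); Y^3+ < Sr^2+ (both 36 e⁻, Z=39>38); Sr^2+ < Rb^+ (both 36 e⁻, Z=38>37); Rb^+ < Br^- (both 36 e⁻, Z=37>35); Br^- < I^- (same group, 1 shell fewer).
The complete sequence is Zr^4+ < Y^3+ < Sr^2+ < Rb^+ < Br^- < I^-. Rb^+ sits at position 4.

4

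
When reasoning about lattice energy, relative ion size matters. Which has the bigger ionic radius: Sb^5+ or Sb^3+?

Sb^3+

For a single element, ionic radius drops as positive charge rises — Sb^5+ < Sb^3+.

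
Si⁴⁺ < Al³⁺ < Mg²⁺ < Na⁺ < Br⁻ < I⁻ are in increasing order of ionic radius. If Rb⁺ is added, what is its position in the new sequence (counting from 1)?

Tabulating Z and e⁻: Si⁴⁺ has 10 e⁻ (Z=14), Al³⁺ has 10 e⁻ (Z=13), Mg²⁺ has 10 e⁻ (Z=12), Na⁺ has 10 e⁻ (Z=11), Rb⁺ has 36 e⁻ (Z=37), Br⁻ has 36 e⁻ (Z=35), I⁻ has 54 e⁻ (Z=53). Si⁴⁺ < Al³⁺ (isoelectronic, higher Z=14 is smaller); Al³⁺ < Mg²⁺ (isoelectronic, higher Z=13 is smaller); Mg²⁺ < Na⁺ (both 10 e⁻, Z=12>11); Na⁺ < Rb⁺ (same group, 2 shells fewer); Rb⁺ < Br⁻ (both 36 e⁻, Z=37>35); Br⁻ < I⁻ (same group, period 4 vs 5).
The complete sequence is Si⁴⁺ < Al³⁺ < Mg²⁺ < Na⁺ < Rb⁺ < Br⁻ < I⁻. Rb⁺ sits at position 5.

5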